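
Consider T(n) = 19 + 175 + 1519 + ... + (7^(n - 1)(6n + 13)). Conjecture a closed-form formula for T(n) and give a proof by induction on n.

T(n) = 7^n(n + 2) - 2

We claim T(n) = 7^n(n + 2) - 2 for all n ≥ 1.
When n = 1: T(1) = 19, and the closed form gives 19. They agree.
Inductive step: assume the claim holds for n = m, so T(m) = 7^m(m + 2) - 2.
Then T(m+1) = T(m) + (7^m(6m + 19)) = (7^m(m + 2) - 2) + (7^m(6m + 19)).
Simplifying, T(m+1) = 7·7^m·m + 21·7^m - 2 = 7^(m+1)((m+1) + 2) - 2,
which is the closed form with n = m+1.
Hence, by induction on n, the claim holds for every n ≥ 1.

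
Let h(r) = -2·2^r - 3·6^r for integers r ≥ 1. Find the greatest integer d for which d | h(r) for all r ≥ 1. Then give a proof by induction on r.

d = 2

Computing the first values: h(1) = -22 and h(2) = -116; gcd(-22, -116) = 2, so d ≤ 2.
We prove 2 | -2·2^r - 3·6^r for all r ≥ 1 by induction on r.
Base step (r = 1): h(1) = -22 = 2·(-11), so 2 | h(1).
Inductive step: assume the claim holds for r = p, i.e. 2 | h(p). Then
h(p+1) − 6·h(p) = (-2·2^(p+1) - 3·6^(p+1)) − 6·(-2·2^p - 3·6^p) = (-2)·2^p·(2 − 6) = (8)·2^p. Since 2 | h(p) by the inductive hypothesis, 2 | 6·h(p); and 2 | 8 since 8 = 2·4. Therefore 2 | h(p+1).
By induction, the statement is established for all r ≥ 1.
Therefore the largest such d is 2.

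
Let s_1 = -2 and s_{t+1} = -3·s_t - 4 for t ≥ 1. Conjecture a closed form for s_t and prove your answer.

Computing the first terms: s_1 = -2, s_2 = 2, s_3 = -10. This suggests s_t = -(-3)^(t - 1) - 1.
Base case (t = 1): the formula gives -2 = -2 = s_1.
Inductive step: suppose the statement holds for some m ≥ 1, so s_m = -(-3)^(m - 1) - 1.
Then s_{m+1} = -3·s_m - 4 = -3·(-(-3)^(m - 1) - 1) - 4 = -(-3)^m - 1 = -(-3)^((m+1) - 1) - 1,
which is the claimed formula at t = m+1.
This completes the induction.

s_t = -(-3)^(t - 1) - 1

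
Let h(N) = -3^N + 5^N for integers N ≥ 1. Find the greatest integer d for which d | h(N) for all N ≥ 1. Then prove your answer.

d = 2

Computing the first values: h(1) = 2 and h(2) = 16; gcd(2, 16) = 2, so d ≤ 2.
We prove 2 | -3^N + 5^N for all N ≥ 1 by induction on N.
When N = 1: h(1) = 2 = 2·(1), so 2 | h(1).
For the inductive step, assume it holds for an arbitrary r ≥ 1, i.e. 2 | h(r). Then
5^{r+1} − 3^{r+1} = 5·5^r − 3·3^r = 5·(5^r − 3^r) + (2)·3^r. The first term is divisible by 2 by the inductive hypothesis, and the second term (2)·3^r is divisible by 2 since 2 | 2. Hence 2 | h(r+1).
By the principle of mathematical induction, the result holds for all N ≥ 1.
Therefore the largest such d is 2.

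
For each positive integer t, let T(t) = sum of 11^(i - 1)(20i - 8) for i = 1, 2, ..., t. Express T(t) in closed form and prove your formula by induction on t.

T(t) = 11^t(2t - 1) + 1

We claim T(t) = 11^t(2t - 1) + 1 for all t ≥ 1.
Base case (t = 1): T(1) = 12, and the closed form gives 12. They agree.
Inductive step: suppose the statement holds for some i ≥ 1, so T(i) = 11^i(2i - 1) + 1.
Then T(i+1) = T(i) + (11^i(20i + 12)) = (11^i(2i - 1) + 1) + (11^i(20i + 12)).
Simplifying, T(i+1) = 22·11^i·i + 11·11^i + 1 = 11^(i+1)(2(i+1) - 1) + 1,
which is the closed form with t = i+1.
Hence, by induction on t, the claim holds for every t ≥ 1.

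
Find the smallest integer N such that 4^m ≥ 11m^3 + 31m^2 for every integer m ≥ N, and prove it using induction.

N = 6

At m = 5: 1024 < 2150, so the inequality fails and N ≥ 6. We prove 4^m ≥ 11m^3 + 31m^2 for all m ≥ 6.
Base case (m = 6): 4^m = 4096 and 11m^3 + 31m^2 = 3492, so 4096 ≥ 3492.
Inductive step: suppose the statement holds for some j ≥ 6, so 4^j ≥ 11j^3 + 31j^2.
Then 4^(j + 1) = 4·(4^j) ≥ 4·(11j^3 + 31j^2).
Also, for j ≥ 6 we have 4·(11j^3 + 31j^2) ≥ 11(j+1)^3 + 31(j+1)^2, since 4·(11j^3 + 31j^2) − (11(j+1)^3 + 31(j+1)^2) = 33j^3 + 60j^2 - 95j - 42, which is nonnegative for all j ≥ 6.
Combining, 4^(j + 1) ≥ 11(j+1)^3 + 31(j+1)^2.
This completes the induction.
Hence the smallest such N is 6.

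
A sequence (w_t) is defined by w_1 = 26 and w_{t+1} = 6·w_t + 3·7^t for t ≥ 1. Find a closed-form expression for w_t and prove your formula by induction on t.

w_t = 5·6^(t - 1) + 3·7^t

Computing the first terms: w_1 = 26, w_2 = 177, w_3 = 1209. This suggests w_t = 5·6^(t - 1) + 3·7^t.
When t = 1: the formula gives 26 = 26 = w_1.
Suppose the result is true for t = p, so w_p = 5·6^(p - 1) + 3·7^p.
Then w_{p+1} = 6·w_p + 3·7^p = 6·(5·6^(p - 1) + 3·7^p) + 3·7^p = 5·6^p + 3·7^(p + 1) = 5·6^((p+1) - 1) + 3·7^(p+1),
which is the claimed formula at t = p+1.
This completes the induction.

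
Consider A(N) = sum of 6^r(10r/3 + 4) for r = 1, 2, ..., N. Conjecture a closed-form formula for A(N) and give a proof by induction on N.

We claim A(N) = 4·6^N(N + 1) - 4 for all N ≥ 1.
Base step (N = 1): A(1) = 44, and the closed form gives 44. They agree.
Inductive step: suppose the statement holds for some r ≥ 1, so A(r) = 4·6^r(r + 1) - 4.
Then A(r+1) = A(r) + (6^r(20r + 44)) = (4·6^r(r + 1) - 4) + (6^r(20r + 44)).
Simplifying, A(r+1) = 24·6^r·r + 48·6^r - 4 = 4·6^(r+1)((r+1) + 1) - 4,
which is the closed form with N = r+1.
By the principle of mathematical induction, the result holds for all N ≥ 1.

A(N) = 4·6^N(N + 1) - 4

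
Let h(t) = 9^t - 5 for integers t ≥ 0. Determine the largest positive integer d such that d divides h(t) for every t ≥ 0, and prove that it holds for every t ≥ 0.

Computing the first values: h(0) = -4 and h(1) = 4; gcd(-4, 4) = 4, so d ≤ 4.
We prove 4 | 9^t - 5 for all t ≥ 0 by induction on t.
When t = 0: h(0) = -4 = 4·(-1), so 4 | h(0).
Suppose the result is true for t = j, i.e. 4 | h(j). Then
h(j+1) = 9^(j+1) - 5 = 9·(9^j - 5) + 40 = 9·h(j) + 40. The first term is divisible by 4 by the inductive hypothesis, and 40 is divisible by 4. Hence 4 | h(j+1).
Hence, by induction on t, the claim holds for every t ≥ 0.
Therefore the largest such d is 4.

d = 4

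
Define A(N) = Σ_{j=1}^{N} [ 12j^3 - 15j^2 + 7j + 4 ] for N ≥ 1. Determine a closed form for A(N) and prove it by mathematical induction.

We claim A(N) = N(3N^3 + N^2 - N + 5) for all N ≥ 1.
When N = 1: A(1) = 8, and the closed form gives 8. They agree.
For the inductive step, assume it holds for an arbitrary j ≥ 1, so A(j) = j(3j^3 + j^2 - j + 5).
Then A(j+1) = A(j) + (12j^3 + 21j^2 + 13j + 8) = (j(3j^3 + j^2 - j + 5)) + (12j^3 + 21j^2 + 13j + 8).
Simplifying, A(j+1) = (j + 1)(3j^3 + 10j^2 + 10j + 8) = (j+1)(3(j+1)^3 + (j+1)^2 - (j+1) + 5),
which is the closed form with N = j+1.
This completes the induction.

A(N) = N(3N^3 + N^2 - N + 5)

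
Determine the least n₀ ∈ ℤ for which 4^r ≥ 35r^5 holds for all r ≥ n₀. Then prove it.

n₀ = 12

At r = 11: 4194304 < 5636785, so the inequality fails and n₀ ≥ 12. We prove 4^r ≥ 35r^5 for all r ≥ 12.
For the base case r = 12: 4^r = 16777216 and 35r^5 = 8709120, so 16777216 ≥ 8709120.
Inductive step: assume the claim holds for r = i, so 4^i ≥ 35i^5.
Then 4^(i + 1) = 4·(4^i) ≥ 4·(35i^5).
Also, for i ≥ 12 we have 4·(35i^5) ≥ 35(i+1)^5, since 4 ≥ (1 + 1/i)^5 for all i ≥ 12.
Combining, 4^(i + 1) ≥ 35(i+1)^5.
By induction, the statement is established for all r ≥ 12.
Hence the smallest such n₀ is 12.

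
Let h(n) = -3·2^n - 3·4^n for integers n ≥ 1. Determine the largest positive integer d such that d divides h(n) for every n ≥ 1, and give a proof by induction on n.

Computing the first values: h(1) = -18 and h(2) = -60; gcd(-18, -60) = 6, so d ≤ 6.
We prove 6 | -3·2^n - 3·4^n for all n ≥ 1 by induction on n.
For the base case n = 1: h(1) = -18 = 6·(-3), so 6 | h(1).
For the inductive step, assume it holds for an arbitrary p ≥ 1, i.e. 6 | h(p). Then
h(p+1) − 4·h(p) = (-3·2^(p+1) - 3·4^(p+1)) − 4·(-3·2^p - 3·4^p) = (-3)·2^p·(2 − 4) = (6)·2^p. Since 6 | h(p) by the inductive hypothesis, 6 | 4·h(p); and 6 | 6 since 6 = 6·1. Therefore 6 | h(p+1).
By induction, the statement is established for all n ≥ 1.
Therefore the largest such d is 6.

d = 6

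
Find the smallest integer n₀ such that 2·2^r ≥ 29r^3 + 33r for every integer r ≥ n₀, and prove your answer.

n₀ = 16

At r = 15: 65536 < 98370, so the inequality fails and n₀ ≥ 16. We prove 2·2^r ≥ 29r^3 + 33r for all r ≥ 16.
Base step (r = 16): 2·2^r = 131072 and 29r^3 + 33r = 119312, so 131072 ≥ 119312.
Suppose the result is true for r = m, so 2·2^m ≥ 29m^3 + 33m.
Then 2·2^(m + 1) = 2·(2·2^m) ≥ 2·(29m^3 + 33m).
Also, for m ≥ 16 we have 2·(29m^3 + 33m) ≥ 29(m+1)^3 + 33(m+1), since 2·(29m^3 + 33m) − (29(m+1)^3 + 33(m+1)) = 29m^3 - 87m^2 - 54m - 62, which is nonnegative for all m ≥ 16.
Combining, 2·2^(m + 1) ≥ 29(m+1)^3 + 33(m+1).
By induction, the statement is established for all r ≥ 16.
Hence the smallest such n₀ is 16.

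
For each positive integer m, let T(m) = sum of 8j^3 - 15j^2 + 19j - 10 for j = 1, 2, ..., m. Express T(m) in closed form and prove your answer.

T(m) = m(2m^3 - m^2 + 4m - 3)

We claim T(m) = m(2m^3 - m^2 + 4m - 3) for all m ≥ 1.
Base step (m = 1): T(1) = 2, and the closed form gives 2. They agree.
Inductive step: suppose the statement holds for some j ≥ 1, so T(j) = j(2j^3 - j^2 + 4j - 3).
Then T(j+1) = T(j) + (8j^3 + 9j^2 + 13j + 2) = (j(2j^3 - j^2 + 4j - 3)) + (8j^3 + 9j^2 + 13j + 2).
Simplifying, T(j+1) = (j + 1)(2j^3 + 5j^2 + 8j + 2) = (j+1)(2(j+1)^3 - (j+1)^2 + 4(j+1) - 3),
which is the closed form with m = j+1.
This completes the induction.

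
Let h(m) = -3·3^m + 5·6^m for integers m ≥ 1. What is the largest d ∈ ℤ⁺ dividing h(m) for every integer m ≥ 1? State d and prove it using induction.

Computing the first values: h(1) = 21 and h(2) = 153; gcd(21, 153) = 3, so d ≤ 3.
We prove 3 | -3·3^m + 5·6^m for all m ≥ 1 by induction on m.
Base case (m = 1): h(1) = 21 = 3·(7), so 3 | h(1).
Inductive step: assume the claim holds for m = r, i.e. 3 | h(r). Then
h(r+1) − 6·h(r) = (-3·3^(r+1) + 5·6^(r+1)) − 6·(-3·3^r + 5·6^r) = (-3)·3^r·(3 − 6) = (9)·3^r. Since 3 | h(r) by the inductive hypothesis, 3 | 6·h(r); and 3 | 9 since 9 = 3·3. Therefore 3 | h(r+1).
This completes the induction.
Therefore the largest such d is 3.

d = 3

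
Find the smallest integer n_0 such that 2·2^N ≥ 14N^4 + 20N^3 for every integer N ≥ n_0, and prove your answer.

At N = 20: 2097152 < 2400000, so the inequality fails and n_0 ≥ 21. We prove 2·2^N ≥ 14N^4 + 20N^3 for all N ≥ 21.
Base case (N = 21): 2·2^N = 4194304 and 14N^4 + 20N^3 = 2907954, so 4194304 ≥ 2907954.
Inductive step: suppose the statement holds for some m ≥ 21, so 2·2^m ≥ 14m^4 + 20m^3.
Then 2·2^(m + 1) = 2·(2·2^m) ≥ 2·(14m^4 + 20m^3).
Also, for m ≥ 21 we have 2·(14m^4 + 20m^3) ≥ 14(m+1)^4 + 20(m+1)^3, since 2·(14m^4 + 20m^3) − (14(m+1)^4 + 20(m+1)^3) = 14m^4 - 36m^3 - 144m^2 - 116m - 34, which is nonnegative for all m ≥ 21.
Combining, 2·2^(m + 1) ≥ 14(m+1)^4 + 20(m+1)^3.
By induction, the statement is established for all N ≥ 21.
Hence the smallest such n_0 is 21.

n_0 = 21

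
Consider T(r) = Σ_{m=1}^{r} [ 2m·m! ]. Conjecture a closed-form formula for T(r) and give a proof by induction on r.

T(r) = (2r + 2)r! - 2

We claim T(r) = (2r + 2)r! - 2 for all r ≥ 1.
When r = 1: T(1) = 2, and the closed form gives 2. They agree.
Inductive step: assume the claim holds for r = m, so T(m) = (2m + 2)m! - 2.
Then T(m+1) = T(m) + (2(m + 1)(m + 1)!) = ((2m + 2)m! - 2) + (2(m + 1)(m + 1)!).
Simplifying, T(m+1) = (2(m+1) + 2)(m+1)! - 2,
which is the closed form with r = m+1.
By induction, the statement is established for all r ≥ 1.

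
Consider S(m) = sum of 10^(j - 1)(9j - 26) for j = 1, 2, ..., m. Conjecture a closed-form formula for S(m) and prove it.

S(m) = 10^m(m - 3) + 3

We claim S(m) = 10^m(m - 3) + 3 for all m ≥ 1.
When m = 1: S(1) = -17, and the closed form gives -17. They agree.
Suppose the result is true for m = j, so S(j) = 10^j(j - 3) + 3.
Then S(j+1) = S(j) + (10^j(9j - 17)) = (10^j(j - 3) + 3) + (10^j(9j - 17)).
Simplifying, S(j+1) = 10·10^j·j - 20·10^j + 3 = 10^(j+1)((j+1) - 3) + 3,
which is the closed form with m = j+1.
Hence, by induction on m, the claim holds for every m ≥ 1.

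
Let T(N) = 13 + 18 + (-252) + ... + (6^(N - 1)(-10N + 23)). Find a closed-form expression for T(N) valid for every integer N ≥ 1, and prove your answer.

We claim T(N) = 6^N(-2N + 5) - 5 for all N ≥ 1.
Base case (N = 1): T(1) = 13, and the closed form gives 13. They agree.
Suppose the result is true for N = k, so T(k) = 6^k(-2k + 5) - 5.
Then T(k+1) = T(k) + (6^k(-10k + 13)) = (6^k(-2k + 5) - 5) + (6^k(-10k + 13)).
Simplifying, T(k+1) = -12·6^k·k + 18·6^k - 5 = 6^(k+1)(-2(k+1) + 5) - 5,
which is the closed form with N = k+1.
This completes the induction.

T(N) = 6^N(-2N + 5) - 5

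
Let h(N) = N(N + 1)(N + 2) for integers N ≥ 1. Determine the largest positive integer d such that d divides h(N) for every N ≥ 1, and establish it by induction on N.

d = 6

Computing the first values: h(1) = 6 and h(2) = 24; gcd(6, 24) = 6, so d ≤ 6.
We prove 6 | N(N + 1)(N + 2) for all N ≥ 1 by induction on N.
When N = 1: h(1) = 6 = 6·(1), so 6 | h(1).
For the inductive step, assume it holds for an arbitrary r ≥ 1, i.e. 6 | h(r). Then
h(r+1) − h(r) = (r+1)·(r+2)·(r+3) − r·(r+1)·(r+2) = (r+1)·(r+2)·[(r+3) − r] = 3·(r+1)·(r+2). The product of 2 consecutive integers is divisible by (2)! = 2, so h(r+1) − h(r) is divisible by 3·2 = 6. By the inductive hypothesis 6 | h(r), hence 6 | h(r+1).
By induction, the statement is established for all N ≥ 1.
Therefore the largest such d is 6.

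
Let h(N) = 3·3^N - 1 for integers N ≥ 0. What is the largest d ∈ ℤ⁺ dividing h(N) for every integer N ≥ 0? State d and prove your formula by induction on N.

Computing the first values: h(0) = 2 and h(1) = 8; gcd(2, 8) = 2, so d ≤ 2.
We prove 2 | 3·3^N - 1 for all N ≥ 0 by induction on N.
Base case (N = 0): h(0) = 2 = 2·(1), so 2 | h(0).
Inductive step: assume the claim holds for N = m, i.e. 2 | h(m). Then
h(m+1) = 3·3^(m+1) - 1 = 3·(3·3^m - 1) + 2 = 3·h(m) + 2. The first term is divisible by 2 by the inductive hypothesis, and 2 is divisible by 2. Hence 2 | h(m+1).
By the principle of mathematical induction, the result holds for all N ≥ 0.
Therefore the largest such d is 2.

d = 2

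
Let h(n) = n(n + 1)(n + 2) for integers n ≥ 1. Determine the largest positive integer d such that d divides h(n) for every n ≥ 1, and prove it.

Computing the first values: h(1) = 6 and h(2) = 24; gcd(6, 24) = 6, so d ≤ 6.
We prove 6 | n(n + 1)(n + 2) for all n ≥ 1 by induction on n.
Base step (n = 1): h(1) = 6 = 6·(1), so 6 | h(1).
Inductive step: suppose the statement holds for some m ≥ 1, i.e. 6 | h(m). Then
h(m+1) − h(m) = (m+1)·(m+2)·(m+3) − m·(m+1)·(m+2) = (m+1)·(m+2)·[(m+3) − m] = 3·(m+1)·(m+2). The product of 2 consecutive integers is divisible by (2)! = 2, so h(m+1) − h(m) is divisible by 3·2 = 6. By the inductive hypothesis 6 | h(m), hence 6 | h(m+1).
By induction, the statement is established for all n ≥ 1.
Therefore the largest such d is 6.

d = 6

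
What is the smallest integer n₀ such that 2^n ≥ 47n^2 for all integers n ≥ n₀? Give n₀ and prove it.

n₀ = 13

At n = 12: 4096 < 6768, so the inequality fails and n₀ ≥ 13. We prove 2^n ≥ 47n^2 for all n ≥ 13.
For the base case n = 13: 2^n = 8192 and 47n^2 = 7943, so 8192 ≥ 7943.
For the inductive step, assume it holds for an arbitrary i ≥ 13, so 2^i ≥ 47i^2.
Then 2^(i + 1) = 2·(2^i) ≥ 2·(47i^2).
Also, for i ≥ 13 we have 2·(47i^2) ≥ 47(i+1)^2, since 2 ≥ (1 + 1/i)^2 for all i ≥ 13.
Combining, 2^(i + 1) ≥ 47(i+1)^2.
Hence, by induction on n, the claim holds for every n ≥ 13.
Hence the smallest such n₀ is 13.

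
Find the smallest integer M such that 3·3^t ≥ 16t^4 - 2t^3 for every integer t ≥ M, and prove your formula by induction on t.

At t = 9: 59049 < 103518, so the inequality fails and M ≥ 10. We prove 3·3^t ≥ 16t^4 - 2t^3 for all t ≥ 10.
Base step (t = 10): 3·3^t = 177147 and 16t^4 - 2t^3 = 158000, so 177147 ≥ 158000.
Suppose the result is true for t = j, so 3·3^j ≥ 16j^4 - 2j^3.
Then 3·3^(j + 1) = 3·(3·3^j) ≥ 3·(16j^4 - 2j^3).
Also, for j ≥ 10 we have 3·(16j^4 - 2j^3) ≥ 16(j+1)^4 - 2(j+1)^3, since 3·(16j^4 - 2j^3) − (16(j+1)^4 - 2(j+1)^3) = 32j^4 - 68j^3 - 90j^2 - 58j - 14, which is nonnegative for all j ≥ 10.
Combining, 3·3^(j + 1) ≥ 16(j+1)^4 - 2(j+1)^3.
Hence, by induction on t, the claim holds for every t ≥ 10.
Hence the smallest such M is 10.

M = 10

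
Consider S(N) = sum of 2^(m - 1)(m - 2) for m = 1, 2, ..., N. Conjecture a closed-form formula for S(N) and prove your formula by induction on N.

S(N) = 2^N(N - 3) + 3

We claim S(N) = 2^N(N - 3) + 3 for all N ≥ 1.
Base case (N = 1): S(1) = -1, and the closed form gives -1. They agree.
Inductive step: assume the claim holds for N = m, so S(m) = 2^m(m - 3) + 3.
Then S(m+1) = S(m) + (2^m(m - 1)) = (2^m(m - 3) + 3) + (2^m(m - 1)).
Simplifying, S(m+1) = 2^(m + 1)m - 2^(m + 2) + 3 = 2^(m+1)((m+1) - 3) + 3,
which is the closed form with N = m+1.
By the principle of mathematical induction, the result holds for all N ≥ 1.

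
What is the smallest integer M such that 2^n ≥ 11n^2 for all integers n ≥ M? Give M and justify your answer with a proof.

M = 11

At n = 10: 1024 < 1100, so the inequality fails and M ≥ 11. We prove 2^n ≥ 11n^2 for all n ≥ 11.
Base case (n = 11): 2^n = 2048 and 11n^2 = 1331, so 2048 ≥ 1331.
Inductive step: assume the claim holds for n = r, so 2^r ≥ 11r^2.
Then 2^(r + 1) = 2·(2^r) ≥ 2·(11r^2).
Also, for r ≥ 11 we have 2·(11r^2) ≥ 11(r+1)^2, since 2 ≥ (1 + 1/r)^2 for all r ≥ 11.
Combining, 2^(r + 1) ≥ 11(r+1)^2.
By the principle of mathematical induction, the result holds for all n ≥ 11.
Hence the smallest such M is 11.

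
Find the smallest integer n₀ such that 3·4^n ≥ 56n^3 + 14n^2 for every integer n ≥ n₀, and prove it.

n₀ = 7

At n = 6: 12288 < 12600, so the inequality fails and n₀ ≥ 7. We prove 3·4^n ≥ 56n^3 + 14n^2 for all n ≥ 7.
Base step (n = 7): 3·4^n = 49152 and 56n^3 + 14n^2 = 19894, so 49152 ≥ 19894.
For the inductive step, assume it holds for an arbitrary k ≥ 7, so 3·4^k ≥ 56k^3 + 14k^2.
Then 3·4^(k + 1) = 4·(3·4^k) ≥ 4·(56k^3 + 14k^2).
Also, for k ≥ 7 we have 4·(56k^3 + 14k^2) ≥ 56(k+1)^3 + 14(k+1)^2, since 4·(56k^3 + 14k^2) − (56(k+1)^3 + 14(k+1)^2) = 168k^3 - 126k^2 - 196k - 70, which is nonnegative for all k ≥ 7.
Combining, 3·4^(k + 1) ≥ 56(k+1)^3 + 14(k+1)^2.
By induction, the statement is established for all n ≥ 7.
Hence the smallest such n₀ is 7.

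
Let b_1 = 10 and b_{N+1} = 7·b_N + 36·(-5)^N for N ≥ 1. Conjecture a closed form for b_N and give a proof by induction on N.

b_N = -3(-5)^N - 5·7^(N - 1)

Computing the first terms: b_1 = 10, b_2 = -110, b_3 = 130. This suggests b_N = -3(-5)^N - 5·7^(N - 1).
For the base case N = 1: the formula gives 10 = 10 = b_1.
Suppose the result is true for N = m, so b_m = -3(-5)^m - 5·7^(m - 1).
Then b_{m+1} = 7·b_m + 36·(-5)^m = 7·(-3(-5)^m - 5·7^(m - 1)) + 36·(-5)^m = -3(-5)^(m + 1) - 5·7^m = -3(-5)^(m+1) - 5·7^((m+1) - 1),
which is the claimed formula at N = m+1.
By the principle of mathematical induction, the result holds for all N ≥ 1.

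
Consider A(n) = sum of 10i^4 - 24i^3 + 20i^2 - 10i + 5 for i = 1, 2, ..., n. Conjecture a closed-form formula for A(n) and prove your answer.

A(n) = n(2n^4 - n^3 - 2n^2 - n + 3)

We claim A(n) = n(2n^4 - n^3 - 2n^2 - n + 3) for all n ≥ 1.
Base case (n = 1): A(1) = 1, and the closed form gives 1. They agree.
Inductive step: suppose the statement holds for some i ≥ 1, so A(i) = i(2i^4 - i^3 - 2i^2 - i + 3).
Then A(i+1) = A(i) + (10i^4 + 16i^3 + 8i^2 - 2i + 1) = (i(2i^4 - i^3 - 2i^2 - i + 3)) + (10i^4 + 16i^3 + 8i^2 - 2i + 1).
Simplifying, A(i+1) = (i + 1)(2i^4 + 7i^3 + 7i^2 + 1) = (i+1)(2(i+1)^4 - (i+1)^3 - 2(i+1)^2 - (i+1) + 3),
which is the closed form with n = i+1.
Hence, by induction on n, the claim holds for every n ≥ 1.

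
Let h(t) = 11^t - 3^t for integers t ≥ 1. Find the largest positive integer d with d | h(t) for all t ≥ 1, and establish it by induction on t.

Computing the first values: h(1) = 8 and h(2) = 112; gcd(8, 112) = 8, so d ≤ 8.
We prove 8 | 11^t - 3^t for all t ≥ 1 by induction on t.
Base case (t = 1): h(1) = 8 = 8·(1), so 8 | h(1).
Suppose the result is true for t = r, i.e. 8 | h(r). Then
11^{r+1} − 3^{r+1} = 11·11^r − 3·3^r = 11·(11^r − 3^r) + (8)·3^r. The first term is divisible by 8 by the inductive hypothesis, and the second term (8)·3^r is divisible by 8 since 8 | 8. Hence 8 | h(r+1).
Hence, by induction on t, the claim holds for every t ≥ 1.
Therefore the largest such d is 8.

d = 8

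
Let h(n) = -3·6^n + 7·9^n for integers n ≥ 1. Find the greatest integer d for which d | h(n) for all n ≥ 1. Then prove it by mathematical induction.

d = 9

Computing the first values: h(1) = 45 and h(2) = 459; gcd(45, 459) = 9, so d ≤ 9.
We prove 9 | -3·6^n + 7·9^n for all n ≥ 1 by induction on n.
Base case (n = 1): h(1) = 45 = 9·(5), so 9 | h(1).
Inductive step: assume the claim holds for n = j, i.e. 9 | h(j). Then
h(j+1) − 9·h(j) = (-3·6^(j+1) + 7·9^(j+1)) − 9·(-3·6^j + 7·9^j) = (-3)·6^j·(6 − 9) = (9)·6^j. Since 9 | h(j) by the inductive hypothesis, 9 | 9·h(j); and 9 | 9 since 9 = 9·1. Therefore 9 | h(j+1).
By induction, the statement is established for all n ≥ 1.
Therefore the largest such d is 9.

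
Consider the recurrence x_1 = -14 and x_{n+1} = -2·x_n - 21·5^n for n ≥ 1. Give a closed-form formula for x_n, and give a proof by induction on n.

x_n = (-2)^(n - 1) - 3·5^n

Computing the first terms: x_1 = -14, x_2 = -77, x_3 = -371. This suggests x_n = (-2)^(n - 1) - 3·5^n.
Base step (n = 1): the formula gives -14 = -14 = x_1.
Suppose the result is true for n = r, so x_r = (-2)^(r - 1) - 3·5^r.
Then x_{r+1} = -2·x_r - 21·5^r = -2·((-2)^(r - 1) - 3·5^r) - 21·5^r = (-2)^r - 3·5^(r + 1) = (-2)^((r+1) - 1) - 3·5^(r+1),
which is the claimed formula at n = r+1.
Hence, by induction on n, the claim holds for every n ≥ 1.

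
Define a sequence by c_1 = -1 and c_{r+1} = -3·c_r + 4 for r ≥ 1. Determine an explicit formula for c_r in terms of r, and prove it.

c_r = -2(-3)^(r - 1) + 1

Computing the first terms: c_1 = -1, c_2 = 7, c_3 = -17. This suggests c_r = -2(-3)^(r - 1) + 1.
Base step (r = 1): the formula gives -1 = -1 = c_1.
For the inductive step, assume it holds for an arbitrary m ≥ 1, so c_m = -2(-3)^(m - 1) + 1.
Then c_{m+1} = -3·c_m + 4 = -3·(-2(-3)^(m - 1) + 1) + 4 = -2(-3)^m + 1 = -2(-3)^((m+1) - 1) + 1,
which is the claimed formula at r = m+1.
By induction, the statement is established for all r ≥ 1.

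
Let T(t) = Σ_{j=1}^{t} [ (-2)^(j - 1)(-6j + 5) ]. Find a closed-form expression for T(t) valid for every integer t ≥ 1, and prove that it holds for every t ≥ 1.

We claim T(t) = (-2)^t(2t - 1) + 1 for all t ≥ 1.
For the base case t = 1: T(1) = -1, and the closed form gives -1. They agree.
Suppose the result is true for t = j, so T(j) = (-2)^j(2j - 1) + 1.
Then T(j+1) = T(j) + ((-2)^j(-6j - 1)) = ((-2)^j(2j - 1) + 1) + ((-2)^j(-6j - 1)).
Simplifying, T(j+1) = (-2)^(j + 1) - (-2)^(j + 2)j + 1 = (-2)^(j+1)(2(j+1) - 1) + 1,
which is the closed form with t = j+1.
By induction, the statement is established for all t ≥ 1.

T(t) = (-2)^t(2t - 1) + 1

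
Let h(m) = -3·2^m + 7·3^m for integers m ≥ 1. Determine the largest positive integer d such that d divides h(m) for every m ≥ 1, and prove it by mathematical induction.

Computing the first values: h(1) = 15 and h(2) = 51; gcd(15, 51) = 3, so d ≤ 3.
We prove 3 | -3·2^m + 7·3^m for all m ≥ 1 by induction on m.
For the base case m = 1: h(1) = 15 = 3·(5), so 3 | h(1).
Suppose the result is true for m = r, i.e. 3 | h(r). Then
h(r+1) − 3·h(r) = (-3·2^(r+1) + 7·3^(r+1)) − 3·(-3·2^r + 7·3^r) = (-3)·2^r·(2 − 3) = (3)·2^r. Since 3 | h(r) by the inductive hypothesis, 3 | 3·h(r); and 3 | 3 since 3 = 3·1. Therefore 3 | h(r+1).
Hence, by induction on m, the claim holds for every m ≥ 1.
Therefore the largest such d is 3.

d = 3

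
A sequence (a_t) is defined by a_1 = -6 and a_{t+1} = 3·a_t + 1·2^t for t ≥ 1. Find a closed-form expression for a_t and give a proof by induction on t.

a_t = -2^t - 4·3^(t - 1)

Computing the first terms: a_1 = -6, a_2 = -16, a_3 = -44. This suggests a_t = -2^t - 4·3^(t - 1).
Base case (t = 1): the formula gives -6 = -6 = a_1.
For the inductive step, assume it holds for an arbitrary i ≥ 1, so a_i = -2^i - 4·3^(i - 1).
Then a_{i+1} = 3·a_i + 1·2^i = 3·(-2^i - 4·3^(i - 1)) + 1·2^i = -2^(i + 1) - 4·3^i = -2^(i+1) - 4·3^((i+1) - 1),
which is the claimed formula at t = i+1.
By induction, the statement is established for all t ≥ 1.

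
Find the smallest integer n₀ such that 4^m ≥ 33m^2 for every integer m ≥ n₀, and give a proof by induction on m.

n₀ = 5

At m = 4: 256 < 528, so the inequality fails and n₀ ≥ 5. We prove 4^m ≥ 33m^2 for all m ≥ 5.
For the base case m = 5: 4^m = 1024 and 33m^2 = 825, so 1024 ≥ 825.
For the inductive step, assume it holds for an arbitrary p ≥ 5, so 4^p ≥ 33p^2.
Then 4^(p + 1) = 4·(4^p) ≥ 4·(33p^2).
Also, for p ≥ 5 we have 4·(33p^2) ≥ 33(p+1)^2, since 4 ≥ (1 + 1/p)^2 for all p ≥ 5.
Combining, 4^(p + 1) ≥ 33(p+1)^2.
By the principle of mathematical induction, the result holds for all m ≥ 5.
Hence the smallest such n₀ is 5.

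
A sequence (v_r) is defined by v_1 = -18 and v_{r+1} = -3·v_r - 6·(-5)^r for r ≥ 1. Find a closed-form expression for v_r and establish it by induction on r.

Computing the first terms: v_1 = -18, v_2 = 84, v_3 = -402. This suggests v_r = (-3)^r + 3(-5)^r.
Base case (r = 1): the formula gives -18 = -18 = v_1.
Inductive step: assume the claim holds for r = j, so v_j = (-3)^j + 3(-5)^j.
Then v_{j+1} = -3·v_j - 6·(-5)^j = -3·((-3)^j + 3(-5)^j) - 6·(-5)^j = (-3)^(j + 1) + 3(-5)^(j + 1),
which is the claimed formula at r = j+1.
By the principle of mathematical induction, the result holds for all r ≥ 1.

v_r = (-3)^r + 3(-5)^r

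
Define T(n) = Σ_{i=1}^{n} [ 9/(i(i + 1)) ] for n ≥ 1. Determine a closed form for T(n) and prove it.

T(n) = 9n/(n + 1)

We claim T(n) = 9n/(n + 1) for all n ≥ 1.
Base step (n = 1): T(1) = 9/2, and the closed form gives 9/2. They agree.
Inductive step: assume the claim holds for n = i, so T(i) = 9i/(i + 1).
Then T(i+1) = T(i) + (9/((i + 1)(i + 2))) = (9i/(i + 1)) + (9/((i + 1)(i + 2))).
Simplifying, T(i+1) = 9(i + 1)/(i + 2) = 9(i+1)/((i+1) + 1),
which is the closed form with n = i+1.
This completes the induction.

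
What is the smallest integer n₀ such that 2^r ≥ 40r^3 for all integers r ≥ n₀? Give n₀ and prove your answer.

n₀ = 18

At r = 17: 131072 < 196520, so the inequality fails and n₀ ≥ 18. We prove 2^r ≥ 40r^3 for all r ≥ 18.
When r = 18: 2^r = 262144 and 40r^3 = 233280, so 262144 ≥ 233280.
Inductive step: suppose the statement holds for some j ≥ 18, so 2^j ≥ 40j^3.
Then 2^(j + 1) = 2·(2^j) ≥ 2·(40j^3).
Also, for j ≥ 18 we have 2·(40j^3) ≥ 40(j+1)^3, since 2 ≥ (1 + 1/j)^3 for all j ≥ 18.
Combining, 2^(j + 1) ≥ 40(j+1)^3.
Hence, by induction on r, the claim holds for every r ≥ 18.
Hence the smallest such n₀ is 18.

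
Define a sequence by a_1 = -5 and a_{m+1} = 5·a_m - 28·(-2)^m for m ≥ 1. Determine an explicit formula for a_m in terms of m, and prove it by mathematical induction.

a_m = (-2)^(m + 2) + 3·5^(m - 1)

Computing the first terms: a_1 = -5, a_2 = 31, a_3 = 43. This suggests a_m = (-2)^(m + 2) + 3·5^(m - 1).
For the base case m = 1: the formula gives -5 = -5 = a_1.
Suppose the result is true for m = i, so a_i = (-2)^(i + 2) + 3·5^(i - 1).
Then a_{i+1} = 5·a_i - 28·(-2)^i = 5·((-2)^(i + 2) + 3·5^(i - 1)) - 28·(-2)^i = (-2)^(i + 3) + 3·5^i = (-2)^((i+1) + 2) + 3·5^((i+1) - 1),
which is the claimed formula at m = i+1.
By the principle of mathematical induction, the result holds for all m ≥ 1.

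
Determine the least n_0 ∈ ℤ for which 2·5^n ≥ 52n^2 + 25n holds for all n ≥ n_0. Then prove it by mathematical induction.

n_0 = 4

At n = 3: 250 < 543, so the inequality fails and n_0 ≥ 4. We prove 2·5^n ≥ 52n^2 + 25n for all n ≥ 4.
Base step (n = 4): 2·5^n = 1250 and 52n^2 + 25n = 932, so 1250 ≥ 932.
Inductive step: assume the claim holds for n = k, so 2·5^k ≥ 52k^2 + 25k.
Then 2·5^(k + 1) = 5·(2·5^k) ≥ 5·(52k^2 + 25k).
Also, for k ≥ 4 we have 5·(52k^2 + 25k) ≥ 52(k+1)^2 + 25(k+1), since 5·(52k^2 + 25k) − (52(k+1)^2 + 25(k+1)) = 208k^2 - 4k - 77, which is nonnegative for all k ≥ 4.
Combining, 2·5^(k + 1) ≥ 52(k+1)^2 + 25(k+1).
By the principle of mathematical induction, the result holds for all n ≥ 4.
Hence the smallest such n_0 is 4.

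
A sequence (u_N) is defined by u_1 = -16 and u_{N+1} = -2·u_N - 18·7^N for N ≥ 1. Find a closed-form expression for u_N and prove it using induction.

Computing the first terms: u_1 = -16, u_2 = -94, u_3 = -694. This suggests u_N = (-2)^N - 2·7^N.
For the base case N = 1: the formula gives -16 = -16 = u_1.
For the inductive step, assume it holds for an arbitrary k ≥ 1, so u_k = (-2)^k - 2·7^k.
Then u_{k+1} = -2·u_k - 18·7^k = -2·((-2)^k - 2·7^k) - 18·7^k = (-2)^(k + 1) - 2·7^(k + 1),
which is the claimed formula at N = k+1.
By induction, the statement is established for all N ≥ 1.

u_N = (-2)^N - 2·7^N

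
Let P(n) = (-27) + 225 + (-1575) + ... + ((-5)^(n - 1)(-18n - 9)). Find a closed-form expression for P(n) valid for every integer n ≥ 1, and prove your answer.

We claim P(n) = (-5)^n(3n + 2) - 2 for all n ≥ 1.
Base step (n = 1): P(1) = -27, and the closed form gives -27. They agree.
Suppose the result is true for n = k, so P(k) = (-5)^k(3k + 2) - 2.
Then P(k+1) = P(k) + ((-5)^k(-18k - 27)) = ((-5)^k(3k + 2) - 2) + ((-5)^k(-18k - 27)).
Simplifying, P(k+1) = -15(-5)^k·k - 25(-5)^k - 2 = (-5)^(k+1)(3(k+1) + 2) - 2,
which is the closed form with n = k+1.
Hence, by induction on n, the claim holds for every n ≥ 1.

P(n) = (-5)^n(3n + 2) - 2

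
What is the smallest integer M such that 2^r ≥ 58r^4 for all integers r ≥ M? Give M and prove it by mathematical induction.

At r = 24: 16777216 < 19243008, so the inequality fails and M ≥ 25. We prove 2^r ≥ 58r^4 for all r ≥ 25.
Base case (r = 25): 2^r = 33554432 and 58r^4 = 22656250, so 33554432 ≥ 22656250.
Inductive step: assume the claim holds for r = i, so 2^i ≥ 58i^4.
Then 2^(i + 1) = 2·(2^i) ≥ 2·(58i^4).
Also, for i ≥ 25 we have 2·(58i^4) ≥ 58(i+1)^4, since 2 ≥ (1 + 1/i)^4 for all i ≥ 25.
Combining, 2^(i + 1) ≥ 58(i+1)^4.
Hence, by induction on r, the claim holds for every r ≥ 25.
Hence the smallest such M is 25.

M = 25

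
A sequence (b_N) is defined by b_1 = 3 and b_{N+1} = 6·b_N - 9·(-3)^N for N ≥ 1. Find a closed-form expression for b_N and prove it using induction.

b_N = (-3)^N + 6^N

Computing the first terms: b_1 = 3, b_2 = 45, b_3 = 189. This suggests b_N = (-3)^N + 6^N.
Base case (N = 1): the formula gives 3 = 3 = b_1.
Inductive step: suppose the statement holds for some i ≥ 1, so b_i = (-3)^i + 6^i.
Then b_{i+1} = 6·b_i - 9·(-3)^i = 6·((-3)^i + 6^i) - 9·(-3)^i = (-3)^(i + 1) + 6^(i + 1),
which is the claimed formula at N = i+1.
By the principle of mathematical induction, the result holds for all N ≥ 1.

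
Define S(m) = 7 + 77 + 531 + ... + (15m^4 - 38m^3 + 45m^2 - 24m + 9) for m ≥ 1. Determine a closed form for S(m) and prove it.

S(m) = m(3m^4 - 2m^3 + m^2 + m + 4)

We claim S(m) = m(3m^4 - 2m^3 + m^2 + m + 4) for all m ≥ 1.
Base case (m = 1): S(1) = 7, and the closed form gives 7. They agree.
For the inductive step, assume it holds for an arbitrary j ≥ 1, so S(j) = j(3j^4 - 2j^3 + j^2 + j + 4).
Then S(j+1) = S(j) + (15j^4 + 22j^3 + 21j^2 + 12j + 7) = (j(3j^4 - 2j^3 + j^2 + j + 4)) + (15j^4 + 22j^3 + 21j^2 + 12j + 7).
Simplifying, S(j+1) = (j + 1)(3j^4 + 10j^3 + 13j^2 + 9j + 7) = (j+1)(3(j+1)^4 - 2(j+1)^3 + (j+1)^2 + (j+1) + 4),
which is the closed form with m = j+1.
By the principle of mathematical induction, the result holds for all m ≥ 1.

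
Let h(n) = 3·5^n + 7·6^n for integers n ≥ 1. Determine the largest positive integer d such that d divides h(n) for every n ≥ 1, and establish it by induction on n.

Computing the first values: h(1) = 57 and h(2) = 327; gcd(57, 327) = 3, so d ≤ 3.
We prove 3 | 3·5^n + 7·6^n for all n ≥ 1 by induction on n.
Base step (n = 1): h(1) = 57 = 3·(19), so 3 | h(1).
For the inductive step, assume it holds for an arbitrary i ≥ 1, i.e. 3 | h(i). Then
h(i+1) − 6·h(i) = (3·5^(i+1) + 7·6^(i+1)) − 6·(3·5^i + 7·6^i) = (3)·5^i·(5 − 6) = (-3)·5^i. Since 3 | h(i) by the inductive hypothesis, 3 | 6·h(i); and 3 | -3 since -3 = 3·-1. Therefore 3 | h(i+1).
This completes the induction.
Therefore the largest such d is 3.

d = 3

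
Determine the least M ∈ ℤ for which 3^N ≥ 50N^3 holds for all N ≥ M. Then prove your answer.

M = 10

At N = 9: 19683 < 36450, so the inequality fails and M ≥ 10. We prove 3^N ≥ 50N^3 for all N ≥ 10.
Base case (N = 10): 3^N = 59049 and 50N^3 = 50000, so 59049 ≥ 50000.
Inductive step: suppose the statement holds for some i ≥ 10, so 3^i ≥ 50i^3.
Then 3^(i + 1) = 3·(3^i) ≥ 3·(50i^3).
Also, for i ≥ 10 we have 3·(50i^3) ≥ 50(i+1)^3, since 3 ≥ (1 + 1/i)^3 for all i ≥ 10.
Combining, 3^(i + 1) ≥ 50(i+1)^3.
By induction, the statement is established for all N ≥ 10.
Hence the smallest such M is 10.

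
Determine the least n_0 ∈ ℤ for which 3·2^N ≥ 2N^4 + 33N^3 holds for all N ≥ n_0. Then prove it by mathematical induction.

At N = 16: 196608 < 266240, so the inequality fails and n_0 ≥ 17. We prove 3·2^N ≥ 2N^4 + 33N^3 for all N ≥ 17.
Base step (N = 17): 3·2^N = 393216 and 2N^4 + 33N^3 = 329171, so 393216 ≥ 329171.
For the inductive step, assume it holds for an arbitrary j ≥ 17, so 3·2^j ≥ 2j^4 + 33j^3.
Then 3·2^(j + 1) = 2·(3·2^j) ≥ 2·(2j^4 + 33j^3).
Also, for j ≥ 17 we have 2·(2j^4 + 33j^3) ≥ 2(j+1)^4 + 33(j+1)^3, since 2·(2j^4 + 33j^3) − (2(j+1)^4 + 33(j+1)^3) = 2j^4 + 25j^3 - 111j^2 - 107j - 35, which is nonnegative for all j ≥ 17.
Combining, 3·2^(j + 1) ≥ 2(j+1)^4 + 33(j+1)^3.
This completes the induction.
Hence the smallest such n_0 is 17.

n_0 = 17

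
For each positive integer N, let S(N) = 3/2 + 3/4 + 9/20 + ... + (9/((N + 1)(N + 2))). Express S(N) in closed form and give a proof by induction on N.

We claim S(N) = 9N/(2(N + 2)) for all N ≥ 1.
Base case (N = 1): S(1) = 3/2, and the closed form gives 3/2. They agree.
Inductive step: assume the claim holds for N = m, so S(m) = 9m/(2(m + 2)).
Then S(m+1) = S(m) + (9/((m + 2)(m + 3))) = (9m/(2(m + 2))) + (9/((m + 2)(m + 3))).
Simplifying, S(m+1) = 9(m + 1)/(2(m + 3)) = 9(m+1)/(2((m+1) + 2)),
which is the closed form with N = m+1.
This completes the induction.

S(N) = 9N/(2(N + 2))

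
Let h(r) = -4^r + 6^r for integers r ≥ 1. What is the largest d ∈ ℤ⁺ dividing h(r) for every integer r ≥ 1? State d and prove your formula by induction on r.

d = 2

Computing the first values: h(1) = 2 and h(2) = 20; gcd(2, 20) = 2, so d ≤ 2.
We prove 2 | -4^r + 6^r for all r ≥ 1 by induction on r.
For the base case r = 1: h(1) = 2 = 2·(1), so 2 | h(1).
Inductive step: suppose the statement holds for some p ≥ 1, i.e. 2 | h(p). Then
6^{p+1} − 4^{p+1} = 6·6^p − 4·4^p = 6·(6^p − 4^p) + (2)·4^p. The first term is divisible by 2 by the inductive hypothesis, and the second term (2)·4^p is divisible by 2 since 2 | 2. Hence 2 | h(p+1).
By induction, the statement is established for all r ≥ 1.
Therefore the largest such d is 2.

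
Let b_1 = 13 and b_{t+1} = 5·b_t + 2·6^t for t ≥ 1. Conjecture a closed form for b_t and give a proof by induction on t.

b_t = 5^(t - 1) + 2·6^t

Computing the first terms: b_1 = 13, b_2 = 77, b_3 = 457. This suggests b_t = 5^(t - 1) + 2·6^t.
When t = 1: the formula gives 13 = 13 = b_1.
Suppose the result is true for t = k, so b_k = 5^(k - 1) + 2·6^k.
Then b_{k+1} = 5·b_k + 2·6^k = 5·(5^(k - 1) + 2·6^k) + 2·6^k = 5^k + 2·6^(k + 1) = 5^((k+1) - 1) + 2·6^(k+1),
which is the claimed formula at t = k+1.
Hence, by induction on t, the claim holds for every t ≥ 1.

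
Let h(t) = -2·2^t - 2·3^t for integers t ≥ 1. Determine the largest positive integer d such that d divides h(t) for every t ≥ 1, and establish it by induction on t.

Computing the first values: h(1) = -10 and h(2) = -26; gcd(-10, -26) = 2, so d ≤ 2.
We prove 2 | -2·2^t - 2·3^t for all t ≥ 1 by induction on t.
Base case (t = 1): h(1) = -10 = 2·(-5), so 2 | h(1).
Inductive step: assume the claim holds for t = i, i.e. 2 | h(i). Then
h(i+1) − 3·h(i) = (-2·2^(i+1) - 2·3^(i+1)) − 3·(-2·2^i - 2·3^i) = (-2)·2^i·(2 − 3) = (2)·2^i. Since 2 | h(i) by the inductive hypothesis, 2 | 3·h(i); and 2 | 2 since 2 = 2·1. Therefore 2 | h(i+1).
This completes the induction.
Therefore the largest such d is 2.

d = 2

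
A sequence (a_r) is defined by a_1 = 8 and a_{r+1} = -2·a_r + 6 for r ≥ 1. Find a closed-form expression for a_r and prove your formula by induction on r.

Computing the first terms: a_1 = 8, a_2 = -10, a_3 = 26. This suggests a_r = -3(-2)^r + 2.
For the base case r = 1: the formula gives 8 = 8 = a_1.
Inductive step: assume the claim holds for r = m, so a_m = -3(-2)^m + 2.
Then a_{m+1} = -2·a_m + 6 = -2·(-3(-2)^m + 2) + 6 = -3(-2)^(m + 1) + 2,
which is the claimed formula at r = m+1.
This completes the induction.

a_r = -3(-2)^r + 2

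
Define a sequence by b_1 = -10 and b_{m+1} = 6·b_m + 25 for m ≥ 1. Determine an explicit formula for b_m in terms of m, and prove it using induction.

Computing the first terms: b_1 = -10, b_2 = -35, b_3 = -185. This suggests b_m = -5·6^(m - 1) - 5.
Base step (m = 1): the formula gives -10 = -10 = b_1.
For the inductive step, assume it holds for an arbitrary r ≥ 1, so b_r = -5·6^(r - 1) - 5.
Then b_{r+1} = 6·b_r + 25 = 6·(-5·6^(r - 1) - 5) + 25 = -5·6^r - 5 = -5·6^((r+1) - 1) - 5,
which is the claimed formula at m = r+1.
By the principle of mathematical induction, the result holds for all m ≥ 1.

b_m = -5·6^(m - 1) - 5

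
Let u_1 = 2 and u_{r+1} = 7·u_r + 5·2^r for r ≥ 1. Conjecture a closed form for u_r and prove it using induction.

Computing the first terms: u_1 = 2, u_2 = 24, u_3 = 188. This suggests u_r = -2^r + 4·7^(r - 1).
Base step (r = 1): the formula gives 2 = 2 = u_1.
For the inductive step, assume it holds for an arbitrary p ≥ 1, so u_p = -2^p + 4·7^(p - 1).
Then u_{p+1} = 7·u_p + 5·2^p = 7·(-2^p + 4·7^(p - 1)) + 5·2^p = -2^(p + 1) + 4·7^p = -2^(p+1) + 4·7^((p+1) - 1),
which is the claimed formula at r = p+1.
This completes the induction.

u_r = -2^r + 4·7^(r - 1)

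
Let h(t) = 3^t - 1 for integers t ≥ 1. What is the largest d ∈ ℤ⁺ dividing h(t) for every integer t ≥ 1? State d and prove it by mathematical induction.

Computing the first values: h(1) = 2 and h(2) = 8; gcd(2, 8) = 2, so d ≤ 2.
We prove 2 | 3^t - 1 for all t ≥ 1 by induction on t.
Base case (t = 1): h(1) = 2 = 2·(1), so 2 | h(1).
For the inductive step, assume it holds for an arbitrary k ≥ 1, i.e. 2 | h(k). Then
3^{k+1} − 1^{k+1} = 3·3^k − 1·1^k = 3·(3^k − 1^k) + (2)·1^k. The first term is divisible by 2 by the inductive hypothesis, and the second term (2)·1^k is divisible by 2 since 2 | 2. Hence 2 | h(k+1).
By induction, the statement is established for all t ≥ 1.
Therefore the largest such d is 2.

d = 2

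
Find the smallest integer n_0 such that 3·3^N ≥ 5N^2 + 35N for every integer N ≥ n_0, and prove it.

At N = 3: 81 < 150, so the inequality fails and n_0 ≥ 4. We prove 3·3^N ≥ 5N^2 + 35N for all N ≥ 4.
When N = 4: 3·3^N = 243 and 5N^2 + 35N = 220, so 243 ≥ 220.
For the inductive step, assume it holds for an arbitrary r ≥ 4, so 3·3^r ≥ 5r^2 + 35r.
Then 3·3^(r + 1) = 3·(3·3^r) ≥ 3·(5r^2 + 35r).
Also, for r ≥ 4 we have 3·(5r^2 + 35r) ≥ 5(r+1)^2 + 35(r+1), since 3·(5r^2 + 35r) − (5(r+1)^2 + 35(r+1)) = 10r^2 + 60r - 40, which is nonnegative for all r ≥ 4.
Combining, 3·3^(r + 1) ≥ 5(r+1)^2 + 35(r+1).
This completes the induction.
Hence the smallest such n_0 is 4.

n_0 = 4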